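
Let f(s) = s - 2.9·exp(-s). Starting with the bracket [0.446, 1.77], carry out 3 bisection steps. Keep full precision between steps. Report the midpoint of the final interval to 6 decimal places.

1.025250

f(0.446000) = -1.410533, f(1.770000) = 1.276034 (opposite signs)
step 1: m = 1.108000, f(m) = 0.150366 > 0 → root in [0.446000, 1.108000]
step 2: m = 0.777000, f(m) = -0.556372 < 0 → root in [0.777000, 1.108000]
step 3: m = 0.942500, f(m) = -0.187492 < 0 → root in [0.942500, 1.108000]
Midpoint of [0.942500, 1.108000] = 1.025250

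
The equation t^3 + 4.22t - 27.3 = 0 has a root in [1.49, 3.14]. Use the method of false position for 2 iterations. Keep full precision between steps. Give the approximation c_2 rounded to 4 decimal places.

2.5103

f(1.490000) = -17.704251, f(3.140000) = 16.909944
step 1: c = 2.333932, f(c) = -4.737330 < 0 → new bracket [2.333932, 3.140000]
step 2: c = 2.510333, f(c) = -0.886846 < 0 → new bracket [2.510333, 3.140000]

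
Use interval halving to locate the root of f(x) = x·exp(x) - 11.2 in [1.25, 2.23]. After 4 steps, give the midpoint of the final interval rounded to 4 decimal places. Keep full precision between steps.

f(1.250000) = -6.837071, f(2.230000) = 9.538701 (opposite signs)
step 1: m = 1.740000, f(m) = -1.286622 < 0 → root in [1.740000, 2.230000]
step 2: m = 1.985000, f(m) = 3.248909 > 0 → root in [1.740000, 1.985000]
step 3: m = 1.862500, f(m) = 0.794158 > 0 → root in [1.740000, 1.862500]
step 4: m = 1.801250, f(m) = -0.289443 < 0 → root in [1.801250, 1.862500]
Midpoint of [1.801250, 1.862500] = 1.831875

1.8319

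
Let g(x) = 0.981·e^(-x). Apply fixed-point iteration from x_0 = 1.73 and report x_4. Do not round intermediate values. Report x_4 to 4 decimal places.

x_1 = g(1.730000) = 0.173916
x_2 = g(0.173916) = 0.824400
x_3 = g(0.824400) = 0.430166
x_4 = g(0.430166) = 0.638043

0.6380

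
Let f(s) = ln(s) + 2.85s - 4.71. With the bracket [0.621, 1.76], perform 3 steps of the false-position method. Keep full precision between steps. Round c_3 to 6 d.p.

1.508556

False-position update: c = (a·f(b) − b·f(a))/(f(b) − f(a)); replace the endpoint whose sign matches f(c).
f(0.621000) = -3.416574, f(1.760000) = 0.871314
step 1: c = 1.528551, f(c) = 0.070691 > 0 → new bracket [0.621000, 1.528551]
step 2: c = 1.510154, f(c) = 0.006151 > 0 → new bracket [0.621000, 1.510154]
step 3: c = 1.508556, f(c) = 0.000538 > 0 → new bracket [0.621000, 1.508556]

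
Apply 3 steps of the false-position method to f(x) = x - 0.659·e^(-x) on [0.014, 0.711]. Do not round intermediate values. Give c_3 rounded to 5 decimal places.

f(0.014000) = -0.635838, f(0.711000) = 0.387330
step 1: c = 0.447144, f(c) = 0.025745 > 0 → new bracket [0.014000, 0.447144]
step 2: c = 0.430288, f(c) = 0.001726 > 0 → new bracket [0.014000, 0.430288]
step 3: c = 0.429161, f(c) = 0.000116 > 0 → new bracket [0.014000, 0.429161]

0.42916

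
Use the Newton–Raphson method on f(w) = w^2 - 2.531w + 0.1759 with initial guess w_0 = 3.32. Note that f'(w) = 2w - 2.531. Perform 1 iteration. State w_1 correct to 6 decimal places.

2.639693

w_0 = 3.320000: f = 2.795380, f' = 4.109000 → w_1 = 3.320000 - (2.795380)/(4.109000) = 2.639693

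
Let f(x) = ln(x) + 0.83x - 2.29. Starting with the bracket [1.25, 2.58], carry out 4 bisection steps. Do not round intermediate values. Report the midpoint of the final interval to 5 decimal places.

1.95656

f(1.250000) = -1.029356, f(2.580000) = 0.799189 (opposite signs)
step 1: m = 1.915000, f(m) = -0.050832 < 0 → root in [1.915000, 2.580000]
step 2: m = 2.247500, f(m) = 0.385243 > 0 → root in [1.915000, 2.247500]
step 3: m = 2.081250, f(m) = 0.170406 > 0 → root in [1.915000, 2.081250]
step 4: m = 1.998125, f(m) = 0.060653 > 0 → root in [1.915000, 1.998125]
Midpoint of [1.915000, 1.998125] = 1.956562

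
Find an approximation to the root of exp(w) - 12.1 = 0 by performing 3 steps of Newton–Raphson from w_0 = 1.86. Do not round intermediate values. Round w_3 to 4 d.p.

2.4936

Newton update: w ← w − f(w)/f'(w).
f'(w) = exp(w)
w_0 = 1.860000: f = -5.676263, f' = 6.423737 → w_1 = 1.860000 - (-5.676263)/(6.423737) = 2.743639
w_1 = 2.743639: f = 3.443442, f' = 15.543442 → w_2 = 2.743639 - (3.443442)/(15.543442) = 2.522102
w_2 = 2.522102: f = 0.354751, f' = 12.454751 → w_3 = 2.522102 - (0.354751)/(12.454751) = 2.493619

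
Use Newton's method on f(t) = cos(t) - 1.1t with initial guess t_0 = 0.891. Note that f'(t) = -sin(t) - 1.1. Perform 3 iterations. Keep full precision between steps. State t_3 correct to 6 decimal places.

0.697041

Newton update: t ← t − f(t)/f'(t).
t_0 = 0.891000: f = -0.351465, f' = -1.877701 → t_1 = 0.891000 - (-0.351465)/(-1.877701) = 0.703821
t_1 = 0.703821: f = -0.011829, f' = -1.747136 → t_2 = 0.703821 - (-0.011829)/(-1.747136) = 0.697051
t_2 = 0.697051: f = -0.000018, f' = -1.741959 → t_3 = 0.697051 - (-0.000018)/(-1.741959) = 0.697041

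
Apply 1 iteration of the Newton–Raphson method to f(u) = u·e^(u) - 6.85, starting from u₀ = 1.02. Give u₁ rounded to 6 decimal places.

f'(u) = (u + 1)·e^(u)
u_0 = 1.020000: f = -4.021341, f' = 5.601853 → u_1 = 1.020000 - (-4.021341)/(5.601853) = 1.737859

1.737859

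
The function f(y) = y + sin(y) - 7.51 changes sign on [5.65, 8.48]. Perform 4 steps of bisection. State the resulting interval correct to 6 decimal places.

f(5.650000) = -2.451716, f(8.480000) = 1.780367 (opposite signs)
step 1: m = 7.065000, f(m) = 0.259568 > 0 → root in [5.650000, 7.065000]
step 2: m = 6.357500, f(m) = -1.078254 < 0 → root in [6.357500, 7.065000]
step 3: m = 6.711250, f(m) = -0.383639 < 0 → root in [6.711250, 7.065000]
step 4: m = 6.888125, f(m) = -0.053163 < 0 → root in [6.888125, 7.065000]

[6.888125, 7.065000]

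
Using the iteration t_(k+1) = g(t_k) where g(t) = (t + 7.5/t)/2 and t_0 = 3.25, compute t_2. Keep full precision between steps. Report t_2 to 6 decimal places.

t_1 = g(3.250000) = 2.778846
t_2 = g(2.778846) = 2.738904

2.738904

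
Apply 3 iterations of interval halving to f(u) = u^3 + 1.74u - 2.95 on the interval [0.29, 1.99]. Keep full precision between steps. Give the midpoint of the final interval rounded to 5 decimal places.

f(0.290000) = -2.421011, f(1.990000) = 8.393199 (opposite signs)
step 1: m = 1.140000, f(m) = 0.515144 > 0 → root in [0.290000, 1.140000]
step 2: m = 0.715000, f(m) = -1.340374 < 0 → root in [0.715000, 1.140000]
step 3: m = 0.927500, f(m) = -0.538262 < 0 → root in [0.927500, 1.140000]
Midpoint of [0.927500, 1.140000] = 1.033750

1.03375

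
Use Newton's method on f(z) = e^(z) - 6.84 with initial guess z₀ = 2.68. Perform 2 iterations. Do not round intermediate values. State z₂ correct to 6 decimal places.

f'(z) = e^(z)
z_0 = 2.680000: f = 7.745093, f' = 14.585093 → z_1 = 2.680000 - (7.745093)/(14.585093) = 2.148972
z_1 = 2.148972: f = 1.736037, f' = 8.576037 → z_2 = 2.148972 - (1.736037)/(8.576037) = 1.946543

1.946543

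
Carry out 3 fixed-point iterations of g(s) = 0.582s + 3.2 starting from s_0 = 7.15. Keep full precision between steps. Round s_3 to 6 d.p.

7.555849

s_1 = g(7.150000) = 7.361300
s_2 = g(7.361300) = 7.484277
s_3 = g(7.484277) = 7.555849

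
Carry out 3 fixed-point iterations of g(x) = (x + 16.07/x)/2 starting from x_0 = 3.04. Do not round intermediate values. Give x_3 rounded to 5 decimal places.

4.00874

x_1 = g(3.040000) = 4.163092
x_2 = g(4.163092) = 4.011602
x_3 = g(4.011602) = 4.008741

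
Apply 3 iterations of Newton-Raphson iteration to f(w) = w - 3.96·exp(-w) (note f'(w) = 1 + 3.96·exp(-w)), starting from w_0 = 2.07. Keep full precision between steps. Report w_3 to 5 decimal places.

Newton update: w ← w − f(w)/f'(w).
w_0 = 2.070000: f = 1.570304, f' = 1.499696 → w_1 = 2.070000 - (1.570304)/(1.499696) = 1.022918
w_1 = 1.022918: f = -0.400877, f' = 2.423795 → w_2 = 1.022918 - (-0.400877)/(2.423795) = 1.188310
w_2 = 1.188310: f = -0.018443, f' = 2.206753 → w_3 = 1.188310 - (-0.018443)/(2.206753) = 1.196668

1.19667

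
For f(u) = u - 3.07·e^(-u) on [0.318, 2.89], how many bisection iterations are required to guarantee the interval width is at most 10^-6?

Initial width b − a = 2.89 − 0.318 = 2.572000.
After n steps the width is (b−a)/2^n; need (b−a)/2^n ≤ 10^-6.
So n ≥ log₂(2.572000/10^-6) = log₂(2572000.0000) ≈ 21.2945.
Hence n = 22.

22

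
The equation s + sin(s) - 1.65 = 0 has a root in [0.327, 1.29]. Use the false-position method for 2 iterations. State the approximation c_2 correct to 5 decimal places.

f(0.327000) = -1.001797, f(1.290000) = 0.600835
step 1: c = 0.928966, f(c) = 0.079968 > 0 → new bracket [0.327000, 0.928966]
step 2: c = 0.884467, f(c) = 0.008044 > 0 → new bracket [0.327000, 0.884467]

0.88447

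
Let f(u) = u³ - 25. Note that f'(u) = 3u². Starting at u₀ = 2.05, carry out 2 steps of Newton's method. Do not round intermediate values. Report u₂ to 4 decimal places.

u_0 = 2.050000: f = -16.384875, f' = 12.607500 → u_1 = 2.050000 - (-16.384875)/(12.607500) = 3.349613
u_1 = 3.349613: f = 12.582358, f' = 33.659728 → u_2 = 3.349613 - (12.582358)/(33.659728) = 2.975803

2.9758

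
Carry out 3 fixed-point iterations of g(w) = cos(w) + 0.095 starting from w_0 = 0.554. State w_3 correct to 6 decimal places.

0.872323

w_1 = g(0.554000) = 0.945427
w_2 = g(0.945427) = 0.680397
w_3 = g(0.680397) = 0.872323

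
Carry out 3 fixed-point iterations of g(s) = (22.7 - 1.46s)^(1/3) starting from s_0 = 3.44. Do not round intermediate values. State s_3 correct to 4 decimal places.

s_1 = g(3.440000) = 2.605000
s_2 = g(2.605000) = 2.663557
s_3 = g(2.663557) = 2.659534

2.6595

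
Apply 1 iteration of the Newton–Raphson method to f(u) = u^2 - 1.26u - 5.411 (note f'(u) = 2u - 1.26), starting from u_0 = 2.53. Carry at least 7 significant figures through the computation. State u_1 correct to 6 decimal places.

Newton update: u ← u − f(u)/f'(u).
u_0 = 2.530000: f = -2.197900, f' = 3.800000 → u_1 = 2.530000 - (-2.197900)/(3.800000) = 3.108395

3.108395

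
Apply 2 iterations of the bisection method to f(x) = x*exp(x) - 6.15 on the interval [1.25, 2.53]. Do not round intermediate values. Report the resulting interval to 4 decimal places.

[1.2500, 1.5700]

f(1.250000) = -1.787071, f(2.530000) = 25.610371 (opposite signs)
step 1: m = 1.890000, f(m) = 6.360607 > 0 → root in [1.250000, 1.890000]
step 2: m = 1.570000, f(m) = 1.396438 > 0 → root in [1.250000, 1.570000]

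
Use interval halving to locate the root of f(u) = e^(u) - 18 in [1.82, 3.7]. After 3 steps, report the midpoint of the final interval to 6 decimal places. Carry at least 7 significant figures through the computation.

f(1.820000) = -11.828142, f(3.700000) = 22.447304 (opposite signs)
step 1: m = 2.760000, f(m) = -2.200157 < 0 → root in [2.760000, 3.700000]
step 2: m = 3.230000, f(m) = 7.279657 > 0 → root in [2.760000, 3.230000]
step 3: m = 2.995000, f(m) = 1.985360 > 0 → root in [2.760000, 2.995000]
Midpoint of [2.760000, 2.995000] = 2.877500

2.877500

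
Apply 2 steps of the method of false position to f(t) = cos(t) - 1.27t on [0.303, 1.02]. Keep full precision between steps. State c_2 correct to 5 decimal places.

0.63237

False-position update: c = (a·f(b) − b·f(a))/(f(b) − f(a)); replace the endpoint whose sign matches f(c).
f(0.303000) = 0.569636, f(1.020000) = -0.772034
step 1: c = 0.607418, f(c) = 0.049703 > 0 → new bracket [0.607418, 1.020000]
step 2: c = 0.632373, f(c) = 0.003513 > 0 → new bracket [0.632373, 1.020000]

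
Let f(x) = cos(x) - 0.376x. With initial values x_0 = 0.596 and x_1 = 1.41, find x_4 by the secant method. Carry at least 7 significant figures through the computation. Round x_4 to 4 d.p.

f(x_0) = 0.603492, f(x_1) = -0.370056
x_2 = 1.410000 - (-0.370056)·(1.410000 - 0.596000)/(-0.370056 - (0.603492)) = 1.100590; f(x_2) = 0.039248
x_3 = 1.100590 - (0.039248)·(1.100590 - 1.410000)/(0.039248 - (-0.370056)) = 1.130259; f(x_3) = 0.001448
x_4 = 1.130259 - (0.001448)·(1.130259 - 1.100590)/(0.001448 - (0.039248)) = 1.131396; f(x_4) = -0.000008

1.1314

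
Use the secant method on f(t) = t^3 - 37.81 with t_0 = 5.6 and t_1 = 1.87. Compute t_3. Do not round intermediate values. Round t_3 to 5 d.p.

3.97766

f(t_0) = 137.806000, f(t_1) = -31.270797
t_2 = 1.870000 - (-31.270797)·(1.870000 - 5.600000)/(-31.270797 - (137.806000)) = 2.559864; f(t_2) = -21.035449
t_3 = 2.559864 - (-21.035449)·(2.559864 - 1.870000)/(-21.035449 - (-31.270797)) = 3.977658; f(t_3) = 25.123552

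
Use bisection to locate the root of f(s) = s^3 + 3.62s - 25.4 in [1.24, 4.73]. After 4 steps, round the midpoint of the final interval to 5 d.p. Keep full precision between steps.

2.43969

f(1.240000) = -19.004576, f(4.730000) = 97.546417 (opposite signs)
step 1: m = 2.985000, f(m) = 12.002722 > 0 → root in [1.240000, 2.985000]
step 2: m = 2.112500, f(m) = -8.325389 < 0 → root in [2.112500, 2.985000]
step 3: m = 2.548750, f(m) = 0.383478 > 0 → root in [2.112500, 2.548750]
step 4: m = 2.330625, f(m) = -4.303619 < 0 → root in [2.330625, 2.548750]
Midpoint of [2.330625, 2.548750] = 2.439688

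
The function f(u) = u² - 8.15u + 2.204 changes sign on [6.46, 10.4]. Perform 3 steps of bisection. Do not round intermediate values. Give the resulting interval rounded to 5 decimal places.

f(6.460000) = -8.713400, f(10.400000) = 25.604000 (opposite signs)
step 1: m = 8.430000, f(m) = 4.564400 > 0 → root in [6.460000, 8.430000]
step 2: m = 7.445000, f(m) = -3.044725 < 0 → root in [7.445000, 8.430000]
step 3: m = 7.937500, f(m) = 0.517281 > 0 → root in [7.445000, 7.937500]

[7.44500, 7.93750]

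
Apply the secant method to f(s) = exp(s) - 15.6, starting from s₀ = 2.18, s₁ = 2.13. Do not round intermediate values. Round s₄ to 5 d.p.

2.73991

Secant update: s_(k+1) = s_k − f(s_k)·(s_k − s_(k-1))/(f(s_k) − f(s_(k-1))).
f(s_0) = -6.753694, f(s_1) = -7.185133
s_2 = 2.130000 - (-7.185133)·(2.130000 - 2.180000)/(-7.185133 - (-6.753694)) = 2.962693; f(s_2) = 3.750014
s_3 = 2.962693 - (3.750014)·(2.962693 - 2.130000)/(3.750014 - (-7.185133)) = 2.677136; f(s_3) = -1.056621
s_4 = 2.677136 - (-1.056621)·(2.677136 - 2.962693)/(-1.056621 - (3.750014)) = 2.739909; f(s_4) = -0.114430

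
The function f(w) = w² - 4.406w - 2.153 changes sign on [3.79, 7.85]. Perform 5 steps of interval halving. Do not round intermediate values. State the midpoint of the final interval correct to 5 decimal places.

4.86844

f(3.790000) = -4.487640, f(7.850000) = 24.882400 (opposite signs)
step 1: m = 5.820000, f(m) = 6.076480 > 0 → root in [3.790000, 5.820000]
step 2: m = 4.805000, f(m) = -0.235805 < 0 → root in [4.805000, 5.820000]
step 3: m = 5.312500, f(m) = 2.662781 > 0 → root in [4.805000, 5.312500]
step 4: m = 5.058750, f(m) = 1.149099 > 0 → root in [4.805000, 5.058750]
step 5: m = 4.931875, f(m) = 0.440550 > 0 → root in [4.805000, 4.931875]
Midpoint of [4.805000, 4.931875] = 4.868437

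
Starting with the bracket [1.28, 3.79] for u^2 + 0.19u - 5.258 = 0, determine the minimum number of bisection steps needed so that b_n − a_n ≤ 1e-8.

28

Initial width b − a = 3.79 − 1.28 = 2.510000.
After n steps the width is (b−a)/2^n; need (b−a)/2^n ≤ 1e-8.
So n ≥ log₂(2.510000/1e-8) = log₂(251000000.0000) ≈ 27.9031.
Hence n = 28.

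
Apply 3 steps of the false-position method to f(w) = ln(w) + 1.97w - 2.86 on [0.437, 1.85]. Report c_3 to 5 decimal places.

1.31496

f(0.437000) = -2.826932, f(1.850000) = 1.399686
step 1: c = 1.382071, f(c) = 0.186264 > 0 → new bracket [0.437000, 1.382071]
step 2: c = 1.323651, f(c) = 0.027986 > 0 → new bracket [0.437000, 1.323651]
step 3: c = 1.314959, f(c) = 0.004275 > 0 → new bracket [0.437000, 1.314959]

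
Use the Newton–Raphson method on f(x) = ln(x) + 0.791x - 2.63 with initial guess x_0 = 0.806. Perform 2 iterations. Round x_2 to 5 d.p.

2.26780

Newton update: x ← x − f(x)/f'(x).
f'(x) = 1/x + 0.791
x_0 = 0.806000: f = -2.208126, f' = 2.031695 → x_1 = 0.806000 - (-2.208126)/(2.031695) = 1.892839
x_1 = 1.892839: f = -0.494686, f' = 1.319307 → x_2 = 1.892839 - (-0.494686)/(1.319307) = 2.267798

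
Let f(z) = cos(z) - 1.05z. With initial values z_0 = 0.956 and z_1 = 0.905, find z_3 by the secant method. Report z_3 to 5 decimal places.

Secant update: z_(k+1) = z_k − f(z_k)·(z_k − z_(k-1))/(f(z_k) − f(z_(k-1))).
f(z_0) = -0.427008, f(z_1) = -0.332564
z_2 = 0.905000 - (-0.332564)·(0.905000 - 0.956000)/(-0.332564 - (-0.427008)) = 0.725413; f(z_2) = -0.013459
z_3 = 0.725413 - (-0.013459)·(0.725413 - 0.905000)/(-0.013459 - (-0.332564)) = 0.717839; f(z_3) = -0.000502

0.71784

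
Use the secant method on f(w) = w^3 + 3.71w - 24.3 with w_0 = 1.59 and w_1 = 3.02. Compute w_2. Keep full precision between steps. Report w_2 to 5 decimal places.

Secant update: w_(k+1) = w_k − f(w_k)·(w_k − w_(k-1))/(f(w_k) − f(w_(k-1))).
f(w_0) = -14.381421, f(w_1) = 14.447808
w_2 = 3.020000 - (14.447808)·(3.020000 - 1.590000)/(14.447808 - (-14.381421)) = 2.303354; f(w_2) = -3.534260

2.30335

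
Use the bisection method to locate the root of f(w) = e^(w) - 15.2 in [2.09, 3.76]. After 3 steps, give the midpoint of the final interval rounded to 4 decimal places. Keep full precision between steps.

2.8206

f(2.090000) = -7.115085, f(3.760000) = 27.748426 (opposite signs)
step 1: m = 2.925000, f(m) = 3.434226 > 0 → root in [2.090000, 2.925000]
step 2: m = 2.507500, f(m) = -2.925794 < 0 → root in [2.507500, 2.925000]
step 3: m = 2.716250, f(m) = -0.076497 < 0 → root in [2.716250, 2.925000]
Midpoint of [2.716250, 2.925000] = 2.820625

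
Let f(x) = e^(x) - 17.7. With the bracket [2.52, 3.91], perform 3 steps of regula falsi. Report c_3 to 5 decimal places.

2.84357

f(2.520000) = -5.271403, f(3.910000) = 32.198952
step 1: c = 2.715548, f(c) = -2.587111 < 0 → new bracket [2.715548, 3.910000]
step 2: c = 2.804382, f(c) = -1.183138 < 0 → new bracket [2.804382, 3.910000]
step 3: c = 2.843567, f(c) = -0.523066 < 0 → new bracket [2.843567, 3.910000]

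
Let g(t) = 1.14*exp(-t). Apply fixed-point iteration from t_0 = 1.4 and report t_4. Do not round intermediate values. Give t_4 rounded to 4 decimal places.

0.7039

t_1 = g(1.400000) = 0.281121
t_2 = g(0.281121) = 0.860629
t_3 = g(0.860629) = 0.482102
t_4 = g(0.482102) = 0.703932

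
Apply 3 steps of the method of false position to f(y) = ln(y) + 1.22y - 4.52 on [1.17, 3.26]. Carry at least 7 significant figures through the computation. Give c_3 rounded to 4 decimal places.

2.8477

f(1.170000) = -2.935596, f(3.260000) = 0.638927
step 1: c = 2.886424, f(c) = 0.061455 > 0 → new bracket [1.170000, 2.886424]
step 2: c = 2.851228, f(c) = 0.006248 > 0 → new bracket [1.170000, 2.851228]
step 3: c = 2.847657, f(c) = 0.000639 > 0 → new bracket [1.170000, 2.847657]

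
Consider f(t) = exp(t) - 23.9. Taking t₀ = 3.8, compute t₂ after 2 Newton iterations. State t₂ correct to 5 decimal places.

3.18614

f'(t) = exp(t)
t_0 = 3.800000: f = 20.801184, f' = 44.701184 → t_1 = 3.800000 - (20.801184)/(44.701184) = 3.334661
t_1 = 3.334661: f = 4.168879, f' = 28.068879 → t_2 = 3.334661 - (4.168879)/(28.068879) = 3.186138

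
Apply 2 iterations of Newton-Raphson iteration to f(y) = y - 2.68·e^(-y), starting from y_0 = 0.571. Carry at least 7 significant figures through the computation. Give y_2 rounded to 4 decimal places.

f'(y) = 1 + 2.68·e^(-y)
y_0 = 0.571000: f = -0.943093, f' = 2.514093 → y_1 = 0.571000 - (-0.943093)/(2.514093) = 0.946123
y_1 = 0.946123: f = -0.094370, f' = 2.040492 → y_2 = 0.946123 - (-0.094370)/(2.040492) = 0.992371

0.9924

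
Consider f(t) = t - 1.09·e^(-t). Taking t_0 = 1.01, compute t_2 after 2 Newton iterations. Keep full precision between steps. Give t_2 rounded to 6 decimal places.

0.598732

f'(t) = 1 + 1.09·e^(-t)
t_0 = 1.010000: f = 0.613001, f' = 1.396999 → t_1 = 1.010000 - (0.613001)/(1.396999) = 0.571201
t_1 = 0.571201: f = -0.044481, f' = 1.615683 → t_2 = 0.571201 - (-0.044481)/(1.615683) = 0.598732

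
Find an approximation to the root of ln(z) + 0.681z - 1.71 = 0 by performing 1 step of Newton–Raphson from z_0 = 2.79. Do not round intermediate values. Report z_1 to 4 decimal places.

f'(z) = 1/z + 0.681
z_0 = 2.790000: f = 1.216032, f' = 1.039423 → z_1 = 2.790000 - (1.216032)/(1.039423) = 1.620090

1.6201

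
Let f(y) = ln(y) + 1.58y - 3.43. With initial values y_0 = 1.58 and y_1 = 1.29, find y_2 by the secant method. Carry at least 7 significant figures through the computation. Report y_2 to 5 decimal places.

Secant update: y_(k+1) = y_k − f(y_k)·(y_k − y_(k-1))/(f(y_k) − f(y_(k-1))).
f(y_0) = -0.476175, f(y_1) = -1.137158
y_2 = 1.290000 - (-1.137158)·(1.290000 - 1.580000)/(-1.137158 - (-0.476175)) = 1.788917; f(y_2) = -0.021900

1.78892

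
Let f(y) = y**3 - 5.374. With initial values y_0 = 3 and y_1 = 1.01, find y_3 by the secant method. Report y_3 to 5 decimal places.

f(y_0) = 21.626000, f(y_1) = -4.343699
y_2 = 1.010000 - (-4.343699)·(1.010000 - 3.000000)/(-4.343699 - (21.626000)) = 1.342848; f(y_2) = -2.952522
y_3 = 1.342848 - (-2.952522)·(1.342848 - 1.010000)/(-2.952522 - (-4.343699)) = 2.049258; f(y_3) = 3.231769

2.04926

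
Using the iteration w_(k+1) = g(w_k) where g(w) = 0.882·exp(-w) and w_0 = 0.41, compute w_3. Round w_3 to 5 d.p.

w_1 = g(0.410000) = 0.585340
w_2 = g(0.585340) = 0.491201
w_3 = g(0.491201) = 0.539688

0.53969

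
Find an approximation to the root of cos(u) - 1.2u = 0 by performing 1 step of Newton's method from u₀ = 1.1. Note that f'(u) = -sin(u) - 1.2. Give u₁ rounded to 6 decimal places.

0.685692

u_0 = 1.100000: f = -0.866404, f' = -2.091207 → u_1 = 1.100000 - (-0.866404)/(-2.091207) = 0.685692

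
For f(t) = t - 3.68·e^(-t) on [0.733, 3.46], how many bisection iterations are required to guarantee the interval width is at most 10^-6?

Initial width b − a = 3.46 − 0.733 = 2.727000.
After n steps the width is (b−a)/2^n; need (b−a)/2^n ≤ 10^-6.
So n ≥ log₂(2.727000/10^-6) = log₂(2727000.0000) ≈ 21.3789.
Hence n = 22.

22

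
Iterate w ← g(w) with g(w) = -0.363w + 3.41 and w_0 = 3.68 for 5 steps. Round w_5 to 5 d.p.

2.49441

w_1 = g(3.680000) = 2.074160
w_2 = g(2.074160) = 2.657080
w_3 = g(2.657080) = 2.445480
w_4 = g(2.445480) = 2.522291
w_5 = g(2.522291) = 2.494408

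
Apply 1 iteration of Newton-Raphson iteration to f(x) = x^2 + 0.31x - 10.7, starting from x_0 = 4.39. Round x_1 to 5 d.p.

f'(x) = 2x + 0.31
x_0 = 4.390000: f = 9.933000, f' = 9.090000 → x_1 = 4.390000 - (9.933000)/(9.090000) = 3.297261

3.29726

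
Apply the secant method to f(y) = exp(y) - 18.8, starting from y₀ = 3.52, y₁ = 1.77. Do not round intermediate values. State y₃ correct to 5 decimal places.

3.19899

f(y_0) = 14.984428, f(y_1) = -12.929147
y_2 = 1.770000 - (-12.929147)·(1.770000 - 3.520000)/(-12.929147 - (14.984428)) = 2.580574; f(y_2) = -5.595290
y_3 = 2.580574 - (-5.595290)·(2.580574 - 1.770000)/(-5.595290 - (-12.929147)) = 3.198992; f(y_3) = 5.707821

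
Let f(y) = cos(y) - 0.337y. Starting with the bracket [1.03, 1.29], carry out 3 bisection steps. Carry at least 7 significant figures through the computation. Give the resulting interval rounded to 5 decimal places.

[1.16000, 1.19250]

f(1.030000) = 0.167709, f(1.290000) = -0.157609 (opposite signs)
step 1: m = 1.160000, f(m) = 0.008420 > 0 → root in [1.160000, 1.290000]
step 2: m = 1.225000, f(m) = -0.073879 < 0 → root in [1.160000, 1.225000]
step 3: m = 1.192500, f(m) = -0.032535 < 0 → root in [1.160000, 1.192500]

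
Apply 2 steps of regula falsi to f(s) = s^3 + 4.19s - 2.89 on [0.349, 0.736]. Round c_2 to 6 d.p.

0.629670

False-position update: c = (a·f(b) − b·f(a))/(f(b) − f(a)); replace the endpoint whose sign matches f(c).
f(0.349000) = -1.385181, f(0.736000) = 0.592528
step 1: c = 0.620054, f(c) = -0.053586 < 0 → new bracket [0.620054, 0.736000]
step 2: c = 0.629670, f(c) = -0.002030 < 0 → new bracket [0.629670, 0.736000]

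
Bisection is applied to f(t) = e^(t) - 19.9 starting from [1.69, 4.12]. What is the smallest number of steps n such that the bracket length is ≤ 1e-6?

Initial width b − a = 4.12 − 1.69 = 2.430000.
After n steps the width is (b−a)/2^n; need (b−a)/2^n ≤ 1e-6.
So n ≥ log₂(2.430000/1e-6) = log₂(2430000.0000) ≈ 21.2125.
Hence n = 22.

22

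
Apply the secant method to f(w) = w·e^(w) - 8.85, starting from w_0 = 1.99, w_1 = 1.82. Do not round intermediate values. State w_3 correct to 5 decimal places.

f(w_0) = 5.707912, f(w_1) = 2.382782
w_2 = 1.820000 - (2.382782)·(1.820000 - 1.990000)/(2.382782 - (5.707912)) = 1.698178; f(w_2) = 0.428820
w_3 = 1.698178 - (0.428820)·(1.698178 - 1.820000)/(0.428820 - (2.382782)) = 1.671443; f(w_3) = 0.041809

1.67144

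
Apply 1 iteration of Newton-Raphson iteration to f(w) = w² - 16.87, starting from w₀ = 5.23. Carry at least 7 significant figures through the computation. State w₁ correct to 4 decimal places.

4.2278

Newton update: w ← w − f(w)/f'(w).
f'(w) = 2w
w_0 = 5.230000: f = 10.482900, f' = 10.460000 → w_1 = 5.230000 - (10.482900)/(10.460000) = 4.227811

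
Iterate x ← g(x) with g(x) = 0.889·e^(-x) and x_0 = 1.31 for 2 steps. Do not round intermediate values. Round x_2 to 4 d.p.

x_1 = g(1.310000) = 0.239870
x_2 = g(0.239870) = 0.699403

0.6994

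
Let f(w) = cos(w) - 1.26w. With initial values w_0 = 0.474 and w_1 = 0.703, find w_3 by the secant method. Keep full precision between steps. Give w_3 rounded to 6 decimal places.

0.637648

Secant update: w_(k+1) = w_k − f(w_k)·(w_k − w_(k-1))/(f(w_k) − f(w_(k-1))).
f(w_0) = 0.292510, f(w_1) = -0.122874
w_2 = 0.703000 - (-0.122874)·(0.703000 - 0.474000)/(-0.122874 - (0.292510)) = 0.635260; f(w_2) = 0.004490
w_3 = 0.635260 - (0.004490)·(0.635260 - 0.703000)/(0.004490 - (-0.122874)) = 0.637648; f(w_3) = 0.000062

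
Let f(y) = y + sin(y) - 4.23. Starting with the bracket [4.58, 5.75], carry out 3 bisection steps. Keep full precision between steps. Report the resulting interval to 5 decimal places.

f(4.580000) = -0.641249, f(5.750000) = 1.011721 (opposite signs)
step 1: m = 5.165000, f(m) = 0.035692 > 0 → root in [4.580000, 5.165000]
step 2: m = 4.872500, f(m) = -0.344710 < 0 → root in [4.872500, 5.165000]
step 3: m = 5.018750, f(m) = -0.164687 < 0 → root in [5.018750, 5.165000]

[5.01875, 5.16500]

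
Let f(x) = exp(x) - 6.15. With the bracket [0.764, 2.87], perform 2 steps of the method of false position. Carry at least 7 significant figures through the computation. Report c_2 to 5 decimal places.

False-position update: c = (a·f(b) − b·f(a))/(f(b) − f(a)); replace the endpoint whose sign matches f(c).
f(0.764000) = -4.003154, f(2.870000) = 11.487018
step 1: c = 1.308257, f(c) = -2.450279 < 0 → new bracket [1.308257, 2.870000]
step 2: c = 1.582823, f(c) = -1.281318 < 0 → new bracket [1.582823, 2.870000]

1.58282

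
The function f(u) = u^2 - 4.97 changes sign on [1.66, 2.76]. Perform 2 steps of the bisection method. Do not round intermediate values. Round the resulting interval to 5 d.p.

f(1.660000) = -2.214400, f(2.760000) = 2.647600 (opposite signs)
step 1: m = 2.210000, f(m) = -0.085900 < 0 → root in [2.210000, 2.760000]
step 2: m = 2.485000, f(m) = 1.205225 > 0 → root in [2.210000, 2.485000]

[2.21000, 2.48500]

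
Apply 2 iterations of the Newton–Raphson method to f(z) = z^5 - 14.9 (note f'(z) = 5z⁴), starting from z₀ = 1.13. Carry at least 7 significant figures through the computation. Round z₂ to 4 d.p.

Newton update: z ← z − f(z)/f'(z).
z_0 = 1.130000: f = -13.057565, f' = 8.152368 → z_1 = 1.130000 - (-13.057565)/(8.152368) = 2.731690
z_1 = 2.731690: f = 137.209701, f' = 278.416862 → z_2 = 2.731690 - (137.209701)/(278.416862) = 2.238869

2.2389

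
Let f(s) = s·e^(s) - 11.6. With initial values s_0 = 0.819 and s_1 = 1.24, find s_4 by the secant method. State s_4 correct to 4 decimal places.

f(s_0) = -9.742319, f(s_1) = -7.315039
s_2 = 1.240000 - (-7.315039)·(1.240000 - 0.819000)/(-7.315039 - (-9.742319)) = 2.508758; f(s_2) = 19.231787
s_3 = 2.508758 - (19.231787)·(2.508758 - 1.240000)/(19.231787 - (-7.315039)) = 1.589609; f(s_3) = -3.808000
s_4 = 1.589609 - (-3.808000)·(1.589609 - 2.508758)/(-3.808000 - (19.231787)) = 1.741526; f(s_4) = -1.662782

1.7415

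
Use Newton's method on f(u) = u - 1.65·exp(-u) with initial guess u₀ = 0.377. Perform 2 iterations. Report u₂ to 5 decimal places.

f'(u) = 1 + 1.65·exp(-u)
u_0 = 0.377000: f = -0.754762, f' = 2.131762 → u_1 = 0.377000 - (-0.754762)/(2.131762) = 0.731055
u_1 = 0.731055: f = -0.063256, f' = 1.794311 → u_2 = 0.731055 - (-0.063256)/(1.794311) = 0.766309

0.76631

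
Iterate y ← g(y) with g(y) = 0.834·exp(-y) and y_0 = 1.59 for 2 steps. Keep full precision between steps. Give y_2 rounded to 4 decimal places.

0.7036

y_1 = g(1.590000) = 0.170074
y_2 = g(0.170074) = 0.703564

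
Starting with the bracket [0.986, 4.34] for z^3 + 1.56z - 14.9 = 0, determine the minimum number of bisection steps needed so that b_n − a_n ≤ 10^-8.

Initial width b − a = 4.34 − 0.986 = 3.354000.
After n steps the width is (b−a)/2^n; need (b−a)/2^n ≤ 10^-8.
So n ≥ log₂(3.354000/10^-8) = log₂(335400000.0000) ≈ 28.3213.
Hence n = 29.

29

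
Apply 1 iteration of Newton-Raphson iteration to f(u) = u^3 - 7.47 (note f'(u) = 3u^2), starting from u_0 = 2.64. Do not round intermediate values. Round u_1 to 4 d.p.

Newton update: u ← u − f(u)/f'(u).
u_0 = 2.640000: f = 10.929744, f' = 20.908800 → u_1 = 2.640000 - (10.929744)/(20.908800) = 2.117266

2.1173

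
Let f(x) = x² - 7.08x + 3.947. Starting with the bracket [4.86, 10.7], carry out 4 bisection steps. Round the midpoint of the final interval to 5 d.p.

6.50250

f(4.860000) = -6.842200, f(10.700000) = 42.681000 (opposite signs)
step 1: m = 7.780000, f(m) = 9.393000 > 0 → root in [4.860000, 7.780000]
step 2: m = 6.320000, f(m) = -0.856200 < 0 → root in [6.320000, 7.780000]
step 3: m = 7.050000, f(m) = 3.735500 > 0 → root in [6.320000, 7.050000]
step 4: m = 6.685000, f(m) = 1.306425 > 0 → root in [6.320000, 6.685000]
Midpoint of [6.320000, 6.685000] = 6.502500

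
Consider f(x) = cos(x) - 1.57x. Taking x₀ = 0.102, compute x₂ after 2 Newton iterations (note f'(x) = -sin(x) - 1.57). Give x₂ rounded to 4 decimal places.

Newton update: x ← x − f(x)/f'(x).
x_0 = 0.102000: f = 0.834663, f' = -1.671823 → x_1 = 0.102000 - (0.834663)/(-1.671823) = 0.601253
x_1 = 0.601253: f = -0.119339, f' = -2.135676 → x_2 = 0.601253 - (-0.119339)/(-2.135676) = 0.545374

0.5454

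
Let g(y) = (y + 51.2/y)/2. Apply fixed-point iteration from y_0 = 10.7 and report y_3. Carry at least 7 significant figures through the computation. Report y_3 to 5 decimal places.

7.15545

y_1 = g(10.700000) = 7.742523
y_2 = g(7.742523) = 7.177677
y_3 = g(7.177677) = 7.155452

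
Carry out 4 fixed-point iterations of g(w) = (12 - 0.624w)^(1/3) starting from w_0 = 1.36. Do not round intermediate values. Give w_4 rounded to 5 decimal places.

w_1 = g(1.360000) = 2.234134
w_2 = g(2.234134) = 2.197097
w_3 = g(2.197097) = 2.198691
w_4 = g(2.198691) = 2.198623

2.19862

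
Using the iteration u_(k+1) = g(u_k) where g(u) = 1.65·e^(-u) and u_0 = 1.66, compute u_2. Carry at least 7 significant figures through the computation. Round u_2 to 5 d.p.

1.20568

u_1 = g(1.660000) = 0.313729
u_2 = g(0.313729) = 1.205683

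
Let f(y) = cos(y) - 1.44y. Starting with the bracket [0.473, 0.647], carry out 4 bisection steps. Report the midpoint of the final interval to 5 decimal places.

f(0.473000) = 0.209086, f(0.647000) = -0.133784 (opposite signs)
step 1: m = 0.560000, f(m) = 0.040855 > 0 → root in [0.560000, 0.647000]
step 2: m = 0.603500, f(m) = -0.045686 < 0 → root in [0.560000, 0.603500]
step 3: m = 0.581750, f(m) = -0.002218 < 0 → root in [0.560000, 0.581750]
step 4: m = 0.570875, f(m) = 0.019368 > 0 → root in [0.570875, 0.581750]
Midpoint of [0.570875, 0.581750] = 0.576313

0.57631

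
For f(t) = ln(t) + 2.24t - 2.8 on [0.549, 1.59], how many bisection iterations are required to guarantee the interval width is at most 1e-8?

27

Initial width b − a = 1.59 − 0.549 = 1.041000.
After n steps the width is (b−a)/2^n; need (b−a)/2^n ≤ 1e-8.
So n ≥ log₂(1.041000/1e-8) = log₂(104100000.0000) ≈ 26.6334.
Hence n = 27.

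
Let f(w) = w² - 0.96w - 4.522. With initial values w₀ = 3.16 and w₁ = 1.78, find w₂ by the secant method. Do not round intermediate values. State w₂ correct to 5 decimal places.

2.54945

f(w_0) = 2.430000, f(w_1) = -3.062400
w_2 = 1.780000 - (-3.062400)·(1.780000 - 3.160000)/(-3.062400 - (2.430000)) = 2.549447; f(w_2) = -0.469788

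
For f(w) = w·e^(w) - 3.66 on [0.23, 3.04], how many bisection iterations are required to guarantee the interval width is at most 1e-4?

Initial width b − a = 3.04 − 0.23 = 2.810000.
After n steps the width is (b−a)/2^n; need (b−a)/2^n ≤ 1e-4.
So n ≥ log₂(2.810000/1e-4) = log₂(28100.0000) ≈ 14.7783.
Hence n = 15.

15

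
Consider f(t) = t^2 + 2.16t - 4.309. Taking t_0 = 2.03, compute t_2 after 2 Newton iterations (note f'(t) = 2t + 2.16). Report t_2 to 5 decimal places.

1.26182

t_0 = 2.030000: f = 4.196700, f' = 6.220000 → t_1 = 2.030000 - (4.196700)/(6.220000) = 1.355289
t_1 = 1.355289: f = 0.455234, f' = 4.870579 → t_2 = 1.355289 - (0.455234)/(4.870579) = 1.261823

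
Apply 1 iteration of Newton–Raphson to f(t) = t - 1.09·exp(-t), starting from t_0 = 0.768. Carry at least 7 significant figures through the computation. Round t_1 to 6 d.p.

0.593791

Newton update: t ← t − f(t)/f'(t).
f'(t) = 1 + 1.09·exp(-t)
t_0 = 0.768000: f = 0.262305, f' = 1.505695 → t_1 = 0.768000 - (0.262305)/(1.505695) = 0.593791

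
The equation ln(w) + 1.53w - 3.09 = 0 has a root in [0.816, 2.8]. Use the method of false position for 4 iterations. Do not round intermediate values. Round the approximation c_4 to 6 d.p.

1.680467

False-position update: c = (a·f(b) − b·f(a))/(f(b) − f(a)); replace the endpoint whose sign matches f(c).
f(0.816000) = -2.044861, f(2.800000) = 2.223619
step 1: c = 1.766456, f(c) = 0.181654 > 0 → new bracket [0.816000, 1.766456]
step 2: c = 1.688912, f(c) = 0.018120 > 0 → new bracket [0.816000, 1.688912]
step 3: c = 1.681245, f(c) = 0.001839 > 0 → new bracket [0.816000, 1.681245]
step 4: c = 1.680467, f(c) = 0.000187 > 0 → new bracket [0.816000, 1.680467]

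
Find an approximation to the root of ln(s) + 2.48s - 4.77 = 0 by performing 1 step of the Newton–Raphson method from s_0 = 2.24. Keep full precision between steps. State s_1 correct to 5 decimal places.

f'(s) = 1/s + 2.48
s_0 = 2.240000: f = 1.591676, f' = 2.926429 → s_1 = 2.240000 - (1.591676)/(2.926429) = 1.696103

1.69610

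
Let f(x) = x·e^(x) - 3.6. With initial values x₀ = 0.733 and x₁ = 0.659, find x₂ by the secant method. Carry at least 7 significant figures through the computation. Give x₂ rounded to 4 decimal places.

1.3425

Secant update: x_(k+1) = x_k − f(x_k)·(x_k − x_(k-1))/(f(x_k) − f(x_(k-1))).
f(x_0) = -2.074396, f(x_1) = -2.326246
x_2 = 0.659000 - (-2.326246)·(0.659000 - 0.733000)/(-2.326246 - (-2.074396)) = 1.342510; f(x_2) = 1.539991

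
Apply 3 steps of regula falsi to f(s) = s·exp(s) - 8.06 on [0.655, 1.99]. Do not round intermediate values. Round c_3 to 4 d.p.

f(0.655000) = -6.799032, f(1.990000) = 6.497912
step 1: c = 1.337616, f(c) = -2.963750 < 0 → new bracket [1.337616, 1.990000]
step 2: c = 1.541967, f(c) = -0.853190 < 0 → new bracket [1.541967, 1.990000]
step 3: c = 1.593967, f(c) = -0.212513 < 0 → new bracket [1.593967, 1.990000]

1.5940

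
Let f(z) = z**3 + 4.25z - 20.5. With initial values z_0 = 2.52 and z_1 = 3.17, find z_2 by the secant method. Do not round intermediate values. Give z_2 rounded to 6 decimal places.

f(z_0) = 6.213008, f(z_1) = 24.827513
z_2 = 3.170000 - (24.827513)·(3.170000 - 2.520000)/(24.827513 - (6.213008)) = 2.303048; f(z_2) = 1.503389

2.303048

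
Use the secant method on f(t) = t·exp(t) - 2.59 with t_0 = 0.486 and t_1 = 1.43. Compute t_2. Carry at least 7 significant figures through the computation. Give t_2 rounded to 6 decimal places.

f(t_0) = -1.799861, f(t_1) = 3.385540
t_2 = 1.430000 - (3.385540)·(1.430000 - 0.486000)/(3.385540 - (-1.799861)) = 0.813664; f(t_2) = -0.754245

0.813664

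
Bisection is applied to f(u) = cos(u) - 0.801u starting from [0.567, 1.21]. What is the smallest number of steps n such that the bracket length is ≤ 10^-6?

20

Initial width b − a = 1.21 − 0.567 = 0.643000.
After n steps the width is (b−a)/2^n; need (b−a)/2^n ≤ 10^-6.
So n ≥ log₂(0.643000/10^-6) = log₂(643000.0000) ≈ 19.2945.
Hence n = 20.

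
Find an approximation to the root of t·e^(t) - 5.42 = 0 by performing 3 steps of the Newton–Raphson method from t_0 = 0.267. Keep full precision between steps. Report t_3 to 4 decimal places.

1.9953

f'(t) = (t + 1)·e^(t)
t_0 = 0.267000: f = -5.071287, f' = 1.654753 → t_1 = 0.267000 - (-5.071287)/(1.654753) = 3.331679
t_1 = 3.331679: f = 87.817978, f' = 121.223262 → t_2 = 3.331679 - (87.817978)/(121.223262) = 2.607247
t_2 = 2.607247: f = 29.938612, f' = 48.920277 → t_3 = 2.607247 - (29.938612)/(48.920277) = 1.995259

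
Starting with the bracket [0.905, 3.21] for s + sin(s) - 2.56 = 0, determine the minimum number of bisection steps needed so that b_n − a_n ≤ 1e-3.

Initial width b − a = 3.21 − 0.905 = 2.305000.
After n steps the width is (b−a)/2^n; need (b−a)/2^n ≤ 1e-3.
So n ≥ log₂(2.305000/1e-3) = log₂(2305.0000) ≈ 11.1706.
Hence n = 12.

12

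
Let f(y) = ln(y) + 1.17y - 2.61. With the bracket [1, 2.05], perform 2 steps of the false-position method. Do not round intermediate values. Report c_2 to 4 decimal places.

False-position update: c = (a·f(b) − b·f(a))/(f(b) − f(a)); replace the endpoint whose sign matches f(c).
f(1.000000) = -1.440000, f(2.050000) = 0.506340
step 1: c = 1.776843, f(c) = 0.043744 > 0 → new bracket [1.000000, 1.776843]
step 2: c = 1.753940, f(c) = 0.003974 > 0 → new bracket [1.000000, 1.753940]

1.7539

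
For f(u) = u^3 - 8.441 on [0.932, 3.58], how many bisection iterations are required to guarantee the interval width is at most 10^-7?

Initial width b − a = 3.58 − 0.932 = 2.648000.
After n steps the width is (b−a)/2^n; need (b−a)/2^n ≤ 10^-7.
So n ≥ log₂(2.648000/10^-7) = log₂(26480000.0000) ≈ 24.6584.
Hence n = 25.

25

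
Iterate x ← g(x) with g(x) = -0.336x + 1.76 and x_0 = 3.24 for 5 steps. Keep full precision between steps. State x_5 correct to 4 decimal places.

x_1 = g(3.240000) = 0.671360
x_2 = g(0.671360) = 1.534423
x_3 = g(1.534423) = 1.244434
x_4 = g(1.244434) = 1.341870
x_5 = g(1.341870) = 1.309132

1.3091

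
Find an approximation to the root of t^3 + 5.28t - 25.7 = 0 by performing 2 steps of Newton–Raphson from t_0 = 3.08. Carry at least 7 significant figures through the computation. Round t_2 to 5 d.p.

2.36946

f'(t) = 3t^2 + 5.28
t_0 = 3.080000: f = 19.780512, f' = 33.739200 → t_1 = 3.080000 - (19.780512)/(33.739200) = 2.493723
t_1 = 2.493723: f = 2.974462, f' = 23.935965 → t_2 = 2.493723 - (2.974462)/(23.935965) = 2.369456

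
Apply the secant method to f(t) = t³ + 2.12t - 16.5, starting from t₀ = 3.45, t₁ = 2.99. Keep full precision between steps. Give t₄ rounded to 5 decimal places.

f(t_0) = 31.877625, f(t_1) = 16.569699
t_2 = 2.990000 - (16.569699)·(2.990000 - 3.450000)/(16.569699 - (31.877625)) = 2.492084; f(t_2) = 4.260262
t_3 = 2.492084 - (4.260262)·(2.492084 - 2.990000)/(4.260262 - (16.569699)) = 2.319757; f(t_3) = 0.901123
t_4 = 2.319757 - (0.901123)·(2.319757 - 2.492084)/(0.901123 - (4.260262)) = 2.273528; f(t_4) = 0.071587

2.27353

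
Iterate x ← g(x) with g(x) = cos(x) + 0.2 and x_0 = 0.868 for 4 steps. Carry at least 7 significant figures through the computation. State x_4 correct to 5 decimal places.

0.85970

x_1 = g(0.868000) = 0.846354
x_2 = g(0.846354) = 0.862718
x_3 = g(0.862718) = 0.850375
x_4 = g(0.850375) = 0.859701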